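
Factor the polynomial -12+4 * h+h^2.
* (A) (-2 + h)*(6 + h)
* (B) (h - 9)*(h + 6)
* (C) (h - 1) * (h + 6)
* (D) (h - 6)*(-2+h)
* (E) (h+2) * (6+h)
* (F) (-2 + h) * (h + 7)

We need to factor -12+4 * h+h^2.
The factored form is (-2 + h)*(6 + h).
A) (-2 + h)*(6 + h)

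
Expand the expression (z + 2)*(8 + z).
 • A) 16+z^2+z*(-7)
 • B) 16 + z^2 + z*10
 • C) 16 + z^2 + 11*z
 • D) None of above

Expanding (z + 2)*(8 + z):
= 16 + z^2 + z*10
B) 16 + z^2 + z*10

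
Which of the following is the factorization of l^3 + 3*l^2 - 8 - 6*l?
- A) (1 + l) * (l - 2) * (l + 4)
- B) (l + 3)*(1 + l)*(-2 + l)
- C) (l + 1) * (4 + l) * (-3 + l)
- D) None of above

We need to factor l^3 + 3*l^2 - 8 - 6*l.
The factored form is (1 + l) * (l - 2) * (l + 4).
A) (1 + l) * (l - 2) * (l + 4)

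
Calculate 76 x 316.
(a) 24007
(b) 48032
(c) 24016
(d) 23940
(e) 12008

76 * 316 = 24016
c) 24016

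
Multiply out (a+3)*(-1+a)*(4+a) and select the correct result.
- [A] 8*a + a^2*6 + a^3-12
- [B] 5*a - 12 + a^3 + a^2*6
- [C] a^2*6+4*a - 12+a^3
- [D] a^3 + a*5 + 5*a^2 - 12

Expanding (a+3)*(-1+a)*(4+a):
= 5*a - 12 + a^3 + a^2*6
B) 5*a - 12 + a^3 + a^2*6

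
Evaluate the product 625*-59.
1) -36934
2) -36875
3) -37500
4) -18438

625 * -59 = -36875
2) -36875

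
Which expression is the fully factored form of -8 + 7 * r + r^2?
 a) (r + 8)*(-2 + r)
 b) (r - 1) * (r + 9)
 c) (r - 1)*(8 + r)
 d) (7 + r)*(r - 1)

We need to factor -8 + 7 * r + r^2.
The factored form is (r - 1)*(8 + r).
c) (r - 1)*(8 + r)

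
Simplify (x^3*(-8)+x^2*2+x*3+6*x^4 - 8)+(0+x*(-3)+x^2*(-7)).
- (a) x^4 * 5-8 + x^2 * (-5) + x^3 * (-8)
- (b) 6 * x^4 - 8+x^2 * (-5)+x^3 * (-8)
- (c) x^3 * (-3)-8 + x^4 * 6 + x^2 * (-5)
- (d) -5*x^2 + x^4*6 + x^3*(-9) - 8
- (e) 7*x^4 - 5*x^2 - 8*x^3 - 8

Adding the polynomials and combining like terms:
(x^3*(-8) + x^2*2 + x*3 + 6*x^4 - 8) + (0 + x*(-3) + x^2*(-7))
= 6 * x^4 - 8+x^2 * (-5)+x^3 * (-8)
b) 6 * x^4 - 8+x^2 * (-5)+x^3 * (-8)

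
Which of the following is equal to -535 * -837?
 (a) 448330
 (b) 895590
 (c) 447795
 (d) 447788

-535 * -837 = 447795
c) 447795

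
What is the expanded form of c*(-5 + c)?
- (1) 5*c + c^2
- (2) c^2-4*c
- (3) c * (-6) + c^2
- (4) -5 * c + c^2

Expanding c*(-5 + c):
= -5 * c + c^2
4) -5 * c + c^2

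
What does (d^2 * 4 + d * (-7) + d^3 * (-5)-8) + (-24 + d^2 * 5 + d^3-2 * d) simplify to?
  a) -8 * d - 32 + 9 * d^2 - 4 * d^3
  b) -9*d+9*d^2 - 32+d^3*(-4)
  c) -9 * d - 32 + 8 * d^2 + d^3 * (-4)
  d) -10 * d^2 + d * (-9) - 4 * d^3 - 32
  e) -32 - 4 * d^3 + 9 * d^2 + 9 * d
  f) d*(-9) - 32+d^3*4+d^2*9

Adding the polynomials and combining like terms:
(d^2*4 + d*(-7) + d^3*(-5) - 8) + (-24 + d^2*5 + d^3 - 2*d)
= -9*d+9*d^2 - 32+d^3*(-4)
b) -9*d+9*d^2 - 32+d^3*(-4)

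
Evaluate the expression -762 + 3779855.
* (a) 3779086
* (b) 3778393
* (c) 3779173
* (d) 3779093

-762 + 3779855 = 3779093
d) 3779093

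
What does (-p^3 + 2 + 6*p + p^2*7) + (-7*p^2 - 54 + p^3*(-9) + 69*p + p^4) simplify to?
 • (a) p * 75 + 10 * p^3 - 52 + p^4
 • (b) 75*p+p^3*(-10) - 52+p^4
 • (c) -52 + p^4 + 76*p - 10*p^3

Adding the polynomials and combining like terms:
(-p^3 + 2 + 6*p + p^2*7) + (-7*p^2 - 54 + p^3*(-9) + 69*p + p^4)
= 75*p+p^3*(-10) - 52+p^4
b) 75*p+p^3*(-10) - 52+p^4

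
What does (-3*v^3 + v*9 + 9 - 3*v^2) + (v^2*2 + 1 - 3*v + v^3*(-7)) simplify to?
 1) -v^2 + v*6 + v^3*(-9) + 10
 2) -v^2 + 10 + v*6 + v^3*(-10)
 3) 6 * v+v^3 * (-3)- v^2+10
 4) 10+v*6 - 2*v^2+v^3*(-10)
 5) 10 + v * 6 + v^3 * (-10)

Adding the polynomials and combining like terms:
(-3*v^3 + v*9 + 9 - 3*v^2) + (v^2*2 + 1 - 3*v + v^3*(-7))
= -v^2 + 10 + v*6 + v^3*(-10)
2) -v^2 + 10 + v*6 + v^3*(-10)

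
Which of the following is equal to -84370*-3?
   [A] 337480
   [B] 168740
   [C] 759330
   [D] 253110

-84370 * -3 = 253110
D) 253110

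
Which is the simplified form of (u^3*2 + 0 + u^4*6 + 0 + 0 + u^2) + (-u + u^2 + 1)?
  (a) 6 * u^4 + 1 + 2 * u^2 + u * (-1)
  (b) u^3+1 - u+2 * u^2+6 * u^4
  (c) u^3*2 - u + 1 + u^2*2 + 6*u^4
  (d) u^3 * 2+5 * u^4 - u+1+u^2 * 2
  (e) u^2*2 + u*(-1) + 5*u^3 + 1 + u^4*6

Adding the polynomials and combining like terms:
(u^3*2 + 0 + u^4*6 + 0 + 0 + u^2) + (-u + u^2 + 1)
= u^3*2 - u + 1 + u^2*2 + 6*u^4
c) u^3*2 - u + 1 + u^2*2 + 6*u^4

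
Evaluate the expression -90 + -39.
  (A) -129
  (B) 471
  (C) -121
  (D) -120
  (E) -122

-90 + -39 = -129
A) -129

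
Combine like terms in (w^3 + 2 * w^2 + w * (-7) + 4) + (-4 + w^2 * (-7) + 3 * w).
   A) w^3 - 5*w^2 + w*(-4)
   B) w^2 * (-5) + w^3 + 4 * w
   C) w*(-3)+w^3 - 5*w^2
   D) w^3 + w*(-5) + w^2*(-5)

Adding the polynomials and combining like terms:
(w^3 + 2*w^2 + w*(-7) + 4) + (-4 + w^2*(-7) + 3*w)
= w^3 - 5*w^2 + w*(-4)
A) w^3 - 5*w^2 + w*(-4)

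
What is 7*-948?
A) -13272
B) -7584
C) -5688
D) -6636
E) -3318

7 * -948 = -6636
D) -6636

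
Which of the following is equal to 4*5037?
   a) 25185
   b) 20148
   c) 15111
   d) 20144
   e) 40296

4 * 5037 = 20148
b) 20148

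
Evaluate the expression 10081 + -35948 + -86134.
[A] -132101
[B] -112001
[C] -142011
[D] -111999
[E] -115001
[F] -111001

First: 10081 + -35948 = -25867
Then: -25867 + -86134 = -112001
B) -112001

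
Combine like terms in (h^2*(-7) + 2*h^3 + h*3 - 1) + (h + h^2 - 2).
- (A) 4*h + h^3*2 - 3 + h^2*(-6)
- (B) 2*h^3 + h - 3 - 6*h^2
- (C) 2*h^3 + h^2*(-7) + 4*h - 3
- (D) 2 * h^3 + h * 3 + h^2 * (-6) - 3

Adding the polynomials and combining like terms:
(h^2*(-7) + 2*h^3 + h*3 - 1) + (h + h^2 - 2)
= 4*h + h^3*2 - 3 + h^2*(-6)
A) 4*h + h^3*2 - 3 + h^2*(-6)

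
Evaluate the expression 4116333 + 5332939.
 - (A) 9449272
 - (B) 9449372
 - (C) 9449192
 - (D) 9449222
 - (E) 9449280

4116333 + 5332939 = 9449272
A) 9449272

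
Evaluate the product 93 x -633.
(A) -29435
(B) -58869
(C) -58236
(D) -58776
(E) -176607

93 * -633 = -58869
B) -58869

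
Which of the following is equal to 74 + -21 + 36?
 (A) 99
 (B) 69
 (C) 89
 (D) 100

First: 74 + -21 = 53
Then: 53 + 36 = 89
C) 89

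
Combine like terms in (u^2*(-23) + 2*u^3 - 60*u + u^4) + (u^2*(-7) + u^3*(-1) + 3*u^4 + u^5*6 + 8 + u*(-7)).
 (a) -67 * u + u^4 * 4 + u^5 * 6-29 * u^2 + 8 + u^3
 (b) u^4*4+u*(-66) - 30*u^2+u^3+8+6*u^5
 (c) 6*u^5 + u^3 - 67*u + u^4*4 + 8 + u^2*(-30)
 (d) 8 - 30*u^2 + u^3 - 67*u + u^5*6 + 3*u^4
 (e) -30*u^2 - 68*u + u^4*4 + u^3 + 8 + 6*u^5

Adding the polynomials and combining like terms:
(u^2*(-23) + 2*u^3 - 60*u + u^4) + (u^2*(-7) + u^3*(-1) + 3*u^4 + u^5*6 + 8 + u*(-7))
= 6*u^5 + u^3 - 67*u + u^4*4 + 8 + u^2*(-30)
c) 6*u^5 + u^3 - 67*u + u^4*4 + 8 + u^2*(-30)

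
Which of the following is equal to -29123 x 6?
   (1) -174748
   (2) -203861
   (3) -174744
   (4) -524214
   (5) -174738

-29123 * 6 = -174738
5) -174738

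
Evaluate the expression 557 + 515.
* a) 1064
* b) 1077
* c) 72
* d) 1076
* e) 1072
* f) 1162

557 + 515 = 1072
e) 1072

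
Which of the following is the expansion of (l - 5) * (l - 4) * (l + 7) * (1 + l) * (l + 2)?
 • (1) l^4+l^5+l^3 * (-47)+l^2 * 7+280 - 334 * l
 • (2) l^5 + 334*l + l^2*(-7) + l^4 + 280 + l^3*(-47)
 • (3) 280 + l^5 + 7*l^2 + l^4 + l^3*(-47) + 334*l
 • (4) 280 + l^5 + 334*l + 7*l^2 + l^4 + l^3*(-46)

Expanding (l - 5) * (l - 4) * (l + 7) * (1 + l) * (l + 2):
= 280 + l^5 + 7*l^2 + l^4 + l^3*(-47) + 334*l
3) 280 + l^5 + 7*l^2 + l^4 + l^3*(-47) + 334*l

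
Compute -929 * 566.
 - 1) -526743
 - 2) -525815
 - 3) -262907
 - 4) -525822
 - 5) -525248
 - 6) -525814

-929 * 566 = -525814
6) -525814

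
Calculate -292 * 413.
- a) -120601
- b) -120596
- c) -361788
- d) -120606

-292 * 413 = -120596
b) -120596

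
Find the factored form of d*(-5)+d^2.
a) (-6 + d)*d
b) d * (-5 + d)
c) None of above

We need to factor d*(-5)+d^2.
The factored form is d * (-5 + d).
b) d * (-5 + d)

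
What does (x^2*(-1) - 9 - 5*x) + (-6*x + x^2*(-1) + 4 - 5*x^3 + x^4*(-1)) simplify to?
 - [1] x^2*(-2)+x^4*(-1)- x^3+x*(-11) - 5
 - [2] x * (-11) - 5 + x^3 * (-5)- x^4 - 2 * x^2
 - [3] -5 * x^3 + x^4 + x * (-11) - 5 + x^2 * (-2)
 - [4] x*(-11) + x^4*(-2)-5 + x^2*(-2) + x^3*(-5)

Adding the polynomials and combining like terms:
(x^2*(-1) - 9 - 5*x) + (-6*x + x^2*(-1) + 4 - 5*x^3 + x^4*(-1))
= x * (-11) - 5 + x^3 * (-5)- x^4 - 2 * x^2
2) x * (-11) - 5 + x^3 * (-5)- x^4 - 2 * x^2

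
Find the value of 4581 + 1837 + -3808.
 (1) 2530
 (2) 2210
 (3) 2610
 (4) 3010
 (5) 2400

First: 4581 + 1837 = 6418
Then: 6418 + -3808 = 2610
3) 2610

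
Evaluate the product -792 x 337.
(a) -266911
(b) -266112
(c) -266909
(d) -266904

-792 * 337 = -266904
d) -266904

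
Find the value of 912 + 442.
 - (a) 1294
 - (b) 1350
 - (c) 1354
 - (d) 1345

912 + 442 = 1354
c) 1354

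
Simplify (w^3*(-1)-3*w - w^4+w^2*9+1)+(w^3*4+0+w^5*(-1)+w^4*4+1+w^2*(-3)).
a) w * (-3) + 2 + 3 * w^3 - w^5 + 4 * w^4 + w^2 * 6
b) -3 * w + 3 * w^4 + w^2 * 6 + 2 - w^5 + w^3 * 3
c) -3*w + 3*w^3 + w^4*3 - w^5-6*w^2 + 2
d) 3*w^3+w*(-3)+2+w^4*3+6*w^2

Adding the polynomials and combining like terms:
(w^3*(-1) - 3*w - w^4 + w^2*9 + 1) + (w^3*4 + 0 + w^5*(-1) + w^4*4 + 1 + w^2*(-3))
= -3 * w + 3 * w^4 + w^2 * 6 + 2 - w^5 + w^3 * 3
b) -3 * w + 3 * w^4 + w^2 * 6 + 2 - w^5 + w^3 * 3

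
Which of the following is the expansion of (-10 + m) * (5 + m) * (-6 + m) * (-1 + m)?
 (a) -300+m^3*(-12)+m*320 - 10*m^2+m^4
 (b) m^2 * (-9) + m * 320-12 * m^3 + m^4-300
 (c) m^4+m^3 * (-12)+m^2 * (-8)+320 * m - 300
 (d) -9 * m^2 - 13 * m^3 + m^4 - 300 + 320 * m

Expanding (-10 + m) * (5 + m) * (-6 + m) * (-1 + m):
= m^2 * (-9) + m * 320-12 * m^3 + m^4-300
b) m^2 * (-9) + m * 320-12 * m^3 + m^4-300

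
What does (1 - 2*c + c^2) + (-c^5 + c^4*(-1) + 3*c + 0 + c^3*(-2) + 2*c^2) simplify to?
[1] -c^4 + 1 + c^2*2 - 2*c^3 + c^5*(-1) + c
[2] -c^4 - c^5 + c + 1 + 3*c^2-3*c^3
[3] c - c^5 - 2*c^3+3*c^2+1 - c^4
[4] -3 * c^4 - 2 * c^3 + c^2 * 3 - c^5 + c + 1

Adding the polynomials and combining like terms:
(1 - 2*c + c^2) + (-c^5 + c^4*(-1) + 3*c + 0 + c^3*(-2) + 2*c^2)
= c - c^5 - 2*c^3+3*c^2+1 - c^4
3) c - c^5 - 2*c^3+3*c^2+1 - c^4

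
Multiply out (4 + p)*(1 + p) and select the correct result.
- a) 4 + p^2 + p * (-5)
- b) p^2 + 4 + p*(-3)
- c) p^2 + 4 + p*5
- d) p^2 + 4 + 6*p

Expanding (4 + p)*(1 + p):
= p^2 + 4 + p*5
c) p^2 + 4 + p*5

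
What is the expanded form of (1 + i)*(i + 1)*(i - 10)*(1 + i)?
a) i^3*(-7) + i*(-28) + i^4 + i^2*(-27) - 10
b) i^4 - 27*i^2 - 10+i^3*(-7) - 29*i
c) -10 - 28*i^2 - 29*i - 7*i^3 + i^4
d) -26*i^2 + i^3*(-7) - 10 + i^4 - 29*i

Expanding (1 + i)*(i + 1)*(i - 10)*(1 + i):
= i^4 - 27*i^2 - 10+i^3*(-7) - 29*i
b) i^4 - 27*i^2 - 10+i^3*(-7) - 29*i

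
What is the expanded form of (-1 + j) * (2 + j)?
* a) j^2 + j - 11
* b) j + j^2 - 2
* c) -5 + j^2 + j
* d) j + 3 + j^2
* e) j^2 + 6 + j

Expanding (-1 + j) * (2 + j):
= j + j^2 - 2
b) j + j^2 - 2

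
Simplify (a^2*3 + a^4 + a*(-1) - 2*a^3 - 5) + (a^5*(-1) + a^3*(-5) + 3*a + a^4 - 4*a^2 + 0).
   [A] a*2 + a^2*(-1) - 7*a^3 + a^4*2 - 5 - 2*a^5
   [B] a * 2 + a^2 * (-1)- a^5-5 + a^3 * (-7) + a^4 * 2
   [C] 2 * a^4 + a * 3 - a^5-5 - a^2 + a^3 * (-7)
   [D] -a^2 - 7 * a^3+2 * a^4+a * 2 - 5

Adding the polynomials and combining like terms:
(a^2*3 + a^4 + a*(-1) - 2*a^3 - 5) + (a^5*(-1) + a^3*(-5) + 3*a + a^4 - 4*a^2 + 0)
= a * 2 + a^2 * (-1)- a^5-5 + a^3 * (-7) + a^4 * 2
B) a * 2 + a^2 * (-1)- a^5-5 + a^3 * (-7) + a^4 * 2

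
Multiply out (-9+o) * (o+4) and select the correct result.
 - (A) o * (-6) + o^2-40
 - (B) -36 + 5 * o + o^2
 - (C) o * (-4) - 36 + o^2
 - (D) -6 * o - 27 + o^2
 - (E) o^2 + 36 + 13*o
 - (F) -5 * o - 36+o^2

Expanding (-9+o) * (o+4):
= -5 * o - 36+o^2
F) -5 * o - 36+o^2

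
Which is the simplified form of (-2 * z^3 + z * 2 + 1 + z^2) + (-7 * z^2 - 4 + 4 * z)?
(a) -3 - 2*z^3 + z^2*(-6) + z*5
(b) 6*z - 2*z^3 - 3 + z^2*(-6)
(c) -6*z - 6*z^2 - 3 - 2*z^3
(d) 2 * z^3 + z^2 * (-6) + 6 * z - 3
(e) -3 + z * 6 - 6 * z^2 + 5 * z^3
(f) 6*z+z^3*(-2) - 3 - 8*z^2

Adding the polynomials and combining like terms:
(-2*z^3 + z*2 + 1 + z^2) + (-7*z^2 - 4 + 4*z)
= 6*z - 2*z^3 - 3 + z^2*(-6)
b) 6*z - 2*z^3 - 3 + z^2*(-6)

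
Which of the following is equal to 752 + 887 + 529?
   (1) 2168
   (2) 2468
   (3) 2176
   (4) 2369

First: 752 + 887 = 1639
Then: 1639 + 529 = 2168
1) 2168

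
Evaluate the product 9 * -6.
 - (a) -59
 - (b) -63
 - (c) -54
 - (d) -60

9 * -6 = -54
c) -54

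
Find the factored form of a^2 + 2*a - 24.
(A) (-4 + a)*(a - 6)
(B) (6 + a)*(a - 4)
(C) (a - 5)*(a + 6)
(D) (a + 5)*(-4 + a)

We need to factor a^2 + 2*a - 24.
The factored form is (6 + a)*(a - 4).
B) (6 + a)*(a - 4)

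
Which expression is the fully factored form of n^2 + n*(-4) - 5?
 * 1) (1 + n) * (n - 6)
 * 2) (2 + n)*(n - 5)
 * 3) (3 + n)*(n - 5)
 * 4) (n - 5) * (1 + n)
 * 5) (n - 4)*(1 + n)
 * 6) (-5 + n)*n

We need to factor n^2 + n*(-4) - 5.
The factored form is (n - 5) * (1 + n).
4) (n - 5) * (1 + n)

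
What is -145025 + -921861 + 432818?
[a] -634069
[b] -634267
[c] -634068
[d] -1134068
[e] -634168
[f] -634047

First: -145025 + -921861 = -1066886
Then: -1066886 + 432818 = -634068
c) -634068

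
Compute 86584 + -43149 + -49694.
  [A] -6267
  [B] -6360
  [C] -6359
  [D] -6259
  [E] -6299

First: 86584 + -43149 = 43435
Then: 43435 + -49694 = -6259
D) -6259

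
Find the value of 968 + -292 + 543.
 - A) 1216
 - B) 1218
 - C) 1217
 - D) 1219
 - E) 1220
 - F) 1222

First: 968 + -292 = 676
Then: 676 + 543 = 1219
D) 1219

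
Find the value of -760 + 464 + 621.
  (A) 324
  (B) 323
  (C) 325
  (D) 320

First: -760 + 464 = -296
Then: -296 + 621 = 325
C) 325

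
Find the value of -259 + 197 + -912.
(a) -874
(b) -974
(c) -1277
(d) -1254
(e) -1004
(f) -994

First: -259 + 197 = -62
Then: -62 + -912 = -974
b) -974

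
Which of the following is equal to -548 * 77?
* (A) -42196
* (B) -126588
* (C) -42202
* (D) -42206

-548 * 77 = -42196
A) -42196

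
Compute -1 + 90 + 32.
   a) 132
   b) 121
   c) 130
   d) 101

First: -1 + 90 = 89
Then: 89 + 32 = 121
b) 121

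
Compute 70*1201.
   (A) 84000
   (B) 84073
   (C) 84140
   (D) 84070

70 * 1201 = 84070
D) 84070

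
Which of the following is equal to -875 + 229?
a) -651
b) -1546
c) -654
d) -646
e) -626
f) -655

-875 + 229 = -646
d) -646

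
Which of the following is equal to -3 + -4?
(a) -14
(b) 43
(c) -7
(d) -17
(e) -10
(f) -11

-3 + -4 = -7
c) -7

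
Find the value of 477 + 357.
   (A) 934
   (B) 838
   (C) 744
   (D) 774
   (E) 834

477 + 357 = 834
E) 834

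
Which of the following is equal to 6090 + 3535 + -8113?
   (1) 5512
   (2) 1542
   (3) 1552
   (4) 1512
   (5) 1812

First: 6090 + 3535 = 9625
Then: 9625 + -8113 = 1512
4) 1512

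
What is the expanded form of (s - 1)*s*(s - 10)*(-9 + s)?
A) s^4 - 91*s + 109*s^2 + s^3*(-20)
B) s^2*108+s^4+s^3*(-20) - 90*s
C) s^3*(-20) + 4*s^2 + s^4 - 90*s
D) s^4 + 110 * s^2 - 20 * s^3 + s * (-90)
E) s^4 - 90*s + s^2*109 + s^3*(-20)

Expanding (s - 1)*s*(s - 10)*(-9 + s):
= s^4 - 90*s + s^2*109 + s^3*(-20)
E) s^4 - 90*s + s^2*109 + s^3*(-20)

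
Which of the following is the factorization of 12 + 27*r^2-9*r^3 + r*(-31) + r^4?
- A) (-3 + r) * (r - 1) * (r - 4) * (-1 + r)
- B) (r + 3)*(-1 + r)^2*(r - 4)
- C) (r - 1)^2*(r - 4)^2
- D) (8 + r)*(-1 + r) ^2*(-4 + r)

We need to factor 12 + 27*r^2-9*r^3 + r*(-31) + r^4.
The factored form is (-3 + r) * (r - 1) * (r - 4) * (-1 + r).
A) (-3 + r) * (r - 1) * (r - 4) * (-1 + r)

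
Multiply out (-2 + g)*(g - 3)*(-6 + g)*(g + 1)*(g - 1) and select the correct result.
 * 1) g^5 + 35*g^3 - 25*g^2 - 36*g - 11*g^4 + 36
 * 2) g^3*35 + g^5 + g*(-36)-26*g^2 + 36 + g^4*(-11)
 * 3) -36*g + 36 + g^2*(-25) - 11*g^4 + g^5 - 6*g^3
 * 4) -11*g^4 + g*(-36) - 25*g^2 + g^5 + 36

Expanding (-2 + g)*(g - 3)*(-6 + g)*(g + 1)*(g - 1):
= g^5 + 35*g^3 - 25*g^2 - 36*g - 11*g^4 + 36
1) g^5 + 35*g^3 - 25*g^2 - 36*g - 11*g^4 + 36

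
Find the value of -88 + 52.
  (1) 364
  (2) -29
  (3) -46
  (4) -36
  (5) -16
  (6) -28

-88 + 52 = -36
4) -36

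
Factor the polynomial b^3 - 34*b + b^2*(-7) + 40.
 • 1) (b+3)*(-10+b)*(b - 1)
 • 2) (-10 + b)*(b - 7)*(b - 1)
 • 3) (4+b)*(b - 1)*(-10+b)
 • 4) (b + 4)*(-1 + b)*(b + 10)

We need to factor b^3 - 34*b + b^2*(-7) + 40.
The factored form is (4+b)*(b - 1)*(-10+b).
3) (4+b)*(b - 1)*(-10+b)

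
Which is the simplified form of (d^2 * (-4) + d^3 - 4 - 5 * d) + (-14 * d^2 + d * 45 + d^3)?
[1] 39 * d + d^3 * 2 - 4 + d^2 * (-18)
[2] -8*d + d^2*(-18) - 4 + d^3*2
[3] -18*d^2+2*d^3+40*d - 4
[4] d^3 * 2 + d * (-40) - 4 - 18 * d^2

Adding the polynomials and combining like terms:
(d^2*(-4) + d^3 - 4 - 5*d) + (-14*d^2 + d*45 + d^3)
= -18*d^2+2*d^3+40*d - 4
3) -18*d^2+2*d^3+40*d - 4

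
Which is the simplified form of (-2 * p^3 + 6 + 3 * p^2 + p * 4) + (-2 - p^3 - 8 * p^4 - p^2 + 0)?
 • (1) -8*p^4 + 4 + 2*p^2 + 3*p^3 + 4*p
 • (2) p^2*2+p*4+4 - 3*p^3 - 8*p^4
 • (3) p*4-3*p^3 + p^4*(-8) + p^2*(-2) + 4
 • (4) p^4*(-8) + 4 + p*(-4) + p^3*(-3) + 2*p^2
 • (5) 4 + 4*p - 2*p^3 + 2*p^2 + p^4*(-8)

Adding the polynomials and combining like terms:
(-2*p^3 + 6 + 3*p^2 + p*4) + (-2 - p^3 - 8*p^4 - p^2 + 0)
= p^2*2+p*4+4 - 3*p^3 - 8*p^4
2) p^2*2+p*4+4 - 3*p^3 - 8*p^4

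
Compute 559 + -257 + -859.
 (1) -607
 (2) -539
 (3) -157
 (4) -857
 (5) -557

First: 559 + -257 = 302
Then: 302 + -859 = -557
5) -557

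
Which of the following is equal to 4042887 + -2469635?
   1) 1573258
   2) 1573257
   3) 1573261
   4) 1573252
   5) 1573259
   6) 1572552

4042887 + -2469635 = 1573252
4) 1573252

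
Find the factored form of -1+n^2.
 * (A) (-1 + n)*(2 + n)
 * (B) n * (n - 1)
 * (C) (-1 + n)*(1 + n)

We need to factor -1+n^2.
The factored form is (-1 + n)*(1 + n).
C) (-1 + n)*(1 + n)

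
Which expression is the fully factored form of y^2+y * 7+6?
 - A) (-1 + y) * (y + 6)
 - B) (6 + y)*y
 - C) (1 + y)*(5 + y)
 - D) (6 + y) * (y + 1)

We need to factor y^2+y * 7+6.
The factored form is (6 + y) * (y + 1).
D) (6 + y) * (y + 1)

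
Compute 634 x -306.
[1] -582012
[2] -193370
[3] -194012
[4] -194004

634 * -306 = -194004
4) -194004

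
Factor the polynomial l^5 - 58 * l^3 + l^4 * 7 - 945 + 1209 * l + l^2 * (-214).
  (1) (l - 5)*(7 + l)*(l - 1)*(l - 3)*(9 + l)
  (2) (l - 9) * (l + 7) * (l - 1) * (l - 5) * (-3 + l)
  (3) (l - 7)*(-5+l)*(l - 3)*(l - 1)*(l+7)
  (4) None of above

We need to factor l^5 - 58 * l^3 + l^4 * 7 - 945 + 1209 * l + l^2 * (-214).
The factored form is (l - 5)*(7 + l)*(l - 1)*(l - 3)*(9 + l).
1) (l - 5)*(7 + l)*(l - 1)*(l - 3)*(9 + l)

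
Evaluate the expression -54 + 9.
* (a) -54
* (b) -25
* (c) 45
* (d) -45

-54 + 9 = -45
d) -45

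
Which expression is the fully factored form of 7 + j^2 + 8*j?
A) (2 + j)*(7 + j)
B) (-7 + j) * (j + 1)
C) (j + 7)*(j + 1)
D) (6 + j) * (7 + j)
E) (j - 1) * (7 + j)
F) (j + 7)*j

We need to factor 7 + j^2 + 8*j.
The factored form is (j + 7)*(j + 1).
C) (j + 7)*(j + 1)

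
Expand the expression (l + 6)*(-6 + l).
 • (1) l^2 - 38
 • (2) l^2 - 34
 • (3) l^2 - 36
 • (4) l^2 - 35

Expanding (l + 6)*(-6 + l):
= l^2 - 36
3) l^2 - 36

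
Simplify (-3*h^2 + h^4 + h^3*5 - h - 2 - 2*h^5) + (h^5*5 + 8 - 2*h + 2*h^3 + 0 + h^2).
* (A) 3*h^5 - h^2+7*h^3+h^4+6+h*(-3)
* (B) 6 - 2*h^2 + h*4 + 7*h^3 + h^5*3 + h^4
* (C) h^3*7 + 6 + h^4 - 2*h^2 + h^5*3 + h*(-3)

Adding the polynomials and combining like terms:
(-3*h^2 + h^4 + h^3*5 - h - 2 - 2*h^5) + (h^5*5 + 8 - 2*h + 2*h^3 + 0 + h^2)
= h^3*7 + 6 + h^4 - 2*h^2 + h^5*3 + h*(-3)
C) h^3*7 + 6 + h^4 - 2*h^2 + h^5*3 + h*(-3)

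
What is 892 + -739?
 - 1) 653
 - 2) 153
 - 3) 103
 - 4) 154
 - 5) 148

892 + -739 = 153
2) 153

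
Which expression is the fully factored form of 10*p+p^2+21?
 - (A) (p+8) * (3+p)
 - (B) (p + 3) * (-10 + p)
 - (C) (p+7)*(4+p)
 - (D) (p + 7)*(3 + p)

We need to factor 10*p+p^2+21.
The factored form is (p + 7)*(3 + p).
D) (p + 7)*(3 + p)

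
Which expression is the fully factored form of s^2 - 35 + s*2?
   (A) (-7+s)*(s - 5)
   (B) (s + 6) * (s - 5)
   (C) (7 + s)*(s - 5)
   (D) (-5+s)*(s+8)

We need to factor s^2 - 35 + s*2.
The factored form is (7 + s)*(s - 5).
C) (7 + s)*(s - 5)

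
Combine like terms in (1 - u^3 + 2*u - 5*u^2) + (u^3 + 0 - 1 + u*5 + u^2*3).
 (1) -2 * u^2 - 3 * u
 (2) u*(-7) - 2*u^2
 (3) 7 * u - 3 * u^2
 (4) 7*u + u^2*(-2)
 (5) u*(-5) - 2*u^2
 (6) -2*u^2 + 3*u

Adding the polynomials and combining like terms:
(1 - u^3 + 2*u - 5*u^2) + (u^3 + 0 - 1 + u*5 + u^2*3)
= 7*u + u^2*(-2)
4) 7*u + u^2*(-2)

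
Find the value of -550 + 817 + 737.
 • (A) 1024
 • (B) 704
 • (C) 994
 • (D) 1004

First: -550 + 817 = 267
Then: 267 + 737 = 1004
D) 1004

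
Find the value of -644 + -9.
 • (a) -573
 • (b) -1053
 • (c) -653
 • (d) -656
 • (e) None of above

-644 + -9 = -653
c) -653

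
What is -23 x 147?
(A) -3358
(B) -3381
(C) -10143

-23 * 147 = -3381
B) -3381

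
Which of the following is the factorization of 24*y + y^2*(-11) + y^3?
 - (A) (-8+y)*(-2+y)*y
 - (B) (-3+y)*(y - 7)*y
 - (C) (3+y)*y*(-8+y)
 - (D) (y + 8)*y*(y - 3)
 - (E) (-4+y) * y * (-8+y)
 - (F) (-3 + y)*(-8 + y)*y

We need to factor 24*y + y^2*(-11) + y^3.
The factored form is (-3 + y)*(-8 + y)*y.
F) (-3 + y)*(-8 + y)*y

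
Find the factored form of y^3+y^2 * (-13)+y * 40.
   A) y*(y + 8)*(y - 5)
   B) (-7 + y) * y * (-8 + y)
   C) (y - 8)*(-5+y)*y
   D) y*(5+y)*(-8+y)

We need to factor y^3+y^2 * (-13)+y * 40.
The factored form is (y - 8)*(-5+y)*y.
C) (y - 8)*(-5+y)*y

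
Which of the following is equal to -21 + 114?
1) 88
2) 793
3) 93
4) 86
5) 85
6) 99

-21 + 114 = 93
3) 93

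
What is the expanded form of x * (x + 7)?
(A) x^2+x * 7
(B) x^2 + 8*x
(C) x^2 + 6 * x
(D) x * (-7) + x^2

Expanding x * (x + 7):
= x^2+x * 7
A) x^2+x * 7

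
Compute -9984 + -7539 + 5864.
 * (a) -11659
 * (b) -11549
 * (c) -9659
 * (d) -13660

First: -9984 + -7539 = -17523
Then: -17523 + 5864 = -11659
a) -11659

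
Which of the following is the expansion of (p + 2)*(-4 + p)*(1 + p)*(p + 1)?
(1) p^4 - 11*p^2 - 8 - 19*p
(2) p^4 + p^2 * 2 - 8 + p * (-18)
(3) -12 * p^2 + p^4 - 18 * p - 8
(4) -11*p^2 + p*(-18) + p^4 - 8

Expanding (p + 2)*(-4 + p)*(1 + p)*(p + 1):
= -11*p^2 + p*(-18) + p^4 - 8
4) -11*p^2 + p*(-18) + p^4 - 8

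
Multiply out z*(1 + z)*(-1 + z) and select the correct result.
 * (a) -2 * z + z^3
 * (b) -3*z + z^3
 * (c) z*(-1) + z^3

Expanding z*(1 + z)*(-1 + z):
= z*(-1) + z^3
c) z*(-1) + z^3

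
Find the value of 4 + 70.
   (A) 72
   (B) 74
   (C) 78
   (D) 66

4 + 70 = 74
B) 74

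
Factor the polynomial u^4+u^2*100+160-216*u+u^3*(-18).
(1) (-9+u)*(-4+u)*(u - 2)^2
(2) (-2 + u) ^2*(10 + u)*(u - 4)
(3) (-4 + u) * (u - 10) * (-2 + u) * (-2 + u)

We need to factor u^4+u^2*100+160-216*u+u^3*(-18).
The factored form is (-4 + u) * (u - 10) * (-2 + u) * (-2 + u).
3) (-4 + u) * (u - 10) * (-2 + u) * (-2 + u)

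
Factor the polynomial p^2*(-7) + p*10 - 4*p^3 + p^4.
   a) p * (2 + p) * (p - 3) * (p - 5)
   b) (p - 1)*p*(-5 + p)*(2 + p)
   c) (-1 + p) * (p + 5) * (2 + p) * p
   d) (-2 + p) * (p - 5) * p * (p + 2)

We need to factor p^2*(-7) + p*10 - 4*p^3 + p^4.
The factored form is (p - 1)*p*(-5 + p)*(2 + p).
b) (p - 1)*p*(-5 + p)*(2 + p)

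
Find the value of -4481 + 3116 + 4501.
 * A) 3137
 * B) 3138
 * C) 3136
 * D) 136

First: -4481 + 3116 = -1365
Then: -1365 + 4501 = 3136
C) 3136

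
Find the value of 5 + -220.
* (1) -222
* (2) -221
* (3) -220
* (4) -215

5 + -220 = -215
4) -215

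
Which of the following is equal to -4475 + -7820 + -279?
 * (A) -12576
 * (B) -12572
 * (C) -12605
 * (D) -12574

First: -4475 + -7820 = -12295
Then: -12295 + -279 = -12574
D) -12574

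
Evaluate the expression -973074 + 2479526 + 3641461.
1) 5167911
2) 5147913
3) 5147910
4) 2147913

First: -973074 + 2479526 = 1506452
Then: 1506452 + 3641461 = 5147913
2) 5147913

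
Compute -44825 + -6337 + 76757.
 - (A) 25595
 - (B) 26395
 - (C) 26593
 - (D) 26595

First: -44825 + -6337 = -51162
Then: -51162 + 76757 = 25595
A) 25595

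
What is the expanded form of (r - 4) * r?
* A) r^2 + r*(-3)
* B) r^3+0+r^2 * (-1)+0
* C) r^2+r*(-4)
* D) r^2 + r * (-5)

Expanding (r - 4) * r:
= r^2+r*(-4)
C) r^2+r*(-4)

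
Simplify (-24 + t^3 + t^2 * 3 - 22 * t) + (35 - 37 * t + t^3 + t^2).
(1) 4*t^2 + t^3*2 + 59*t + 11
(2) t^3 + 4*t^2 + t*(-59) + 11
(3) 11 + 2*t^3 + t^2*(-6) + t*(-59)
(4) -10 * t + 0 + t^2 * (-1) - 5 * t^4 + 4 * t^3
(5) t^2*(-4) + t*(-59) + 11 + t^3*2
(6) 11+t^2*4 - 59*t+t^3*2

Adding the polynomials and combining like terms:
(-24 + t^3 + t^2*3 - 22*t) + (35 - 37*t + t^3 + t^2)
= 11+t^2*4 - 59*t+t^3*2
6) 11+t^2*4 - 59*t+t^3*2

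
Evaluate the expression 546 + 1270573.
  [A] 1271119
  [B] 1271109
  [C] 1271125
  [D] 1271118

546 + 1270573 = 1271119
A) 1271119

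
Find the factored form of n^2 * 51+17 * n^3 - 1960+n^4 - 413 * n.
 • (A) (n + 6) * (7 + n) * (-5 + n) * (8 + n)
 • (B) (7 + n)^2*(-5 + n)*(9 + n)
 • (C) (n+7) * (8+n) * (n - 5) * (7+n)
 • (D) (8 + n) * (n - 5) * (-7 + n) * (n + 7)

We need to factor n^2 * 51+17 * n^3 - 1960+n^4 - 413 * n.
The factored form is (n+7) * (8+n) * (n - 5) * (7+n).
C) (n+7) * (8+n) * (n - 5) * (7+n)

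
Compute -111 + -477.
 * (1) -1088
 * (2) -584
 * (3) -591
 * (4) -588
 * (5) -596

-111 + -477 = -588
4) -588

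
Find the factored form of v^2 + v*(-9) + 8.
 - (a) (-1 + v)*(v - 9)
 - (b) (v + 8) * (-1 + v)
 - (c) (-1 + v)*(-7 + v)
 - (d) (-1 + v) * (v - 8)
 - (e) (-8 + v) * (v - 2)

We need to factor v^2 + v*(-9) + 8.
The factored form is (-1 + v) * (v - 8).
d) (-1 + v) * (v - 8)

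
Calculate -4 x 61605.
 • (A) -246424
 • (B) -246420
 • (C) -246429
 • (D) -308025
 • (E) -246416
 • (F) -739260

-4 * 61605 = -246420
B) -246420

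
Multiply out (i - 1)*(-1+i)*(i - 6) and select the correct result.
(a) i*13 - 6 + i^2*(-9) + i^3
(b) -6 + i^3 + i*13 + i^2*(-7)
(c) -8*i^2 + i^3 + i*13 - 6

Expanding (i - 1)*(-1+i)*(i - 6):
= -8*i^2 + i^3 + i*13 - 6
c) -8*i^2 + i^3 + i*13 - 6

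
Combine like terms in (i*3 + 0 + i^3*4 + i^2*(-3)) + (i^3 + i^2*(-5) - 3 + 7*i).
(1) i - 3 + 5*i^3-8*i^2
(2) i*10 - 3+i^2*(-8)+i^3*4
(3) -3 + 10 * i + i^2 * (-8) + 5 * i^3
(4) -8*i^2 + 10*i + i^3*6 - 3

Adding the polynomials and combining like terms:
(i*3 + 0 + i^3*4 + i^2*(-3)) + (i^3 + i^2*(-5) - 3 + 7*i)
= -3 + 10 * i + i^2 * (-8) + 5 * i^3
3) -3 + 10 * i + i^2 * (-8) + 5 * i^3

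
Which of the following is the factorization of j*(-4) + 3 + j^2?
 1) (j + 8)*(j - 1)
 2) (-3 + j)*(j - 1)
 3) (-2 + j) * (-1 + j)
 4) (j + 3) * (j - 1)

We need to factor j*(-4) + 3 + j^2.
The factored form is (-3 + j)*(j - 1).
2) (-3 + j)*(j - 1)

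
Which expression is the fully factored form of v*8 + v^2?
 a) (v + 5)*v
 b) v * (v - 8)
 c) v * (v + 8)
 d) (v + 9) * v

We need to factor v*8 + v^2.
The factored form is v * (v + 8).
c) v * (v + 8)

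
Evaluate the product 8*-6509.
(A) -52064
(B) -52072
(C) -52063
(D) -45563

8 * -6509 = -52072
B) -52072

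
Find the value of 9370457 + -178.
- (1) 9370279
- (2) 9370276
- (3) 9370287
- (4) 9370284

9370457 + -178 = 9370279
1) 9370279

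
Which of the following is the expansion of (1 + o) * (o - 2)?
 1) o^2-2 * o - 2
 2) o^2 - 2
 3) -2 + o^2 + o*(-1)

Expanding (1 + o) * (o - 2):
= -2 + o^2 + o*(-1)
3) -2 + o^2 + o*(-1)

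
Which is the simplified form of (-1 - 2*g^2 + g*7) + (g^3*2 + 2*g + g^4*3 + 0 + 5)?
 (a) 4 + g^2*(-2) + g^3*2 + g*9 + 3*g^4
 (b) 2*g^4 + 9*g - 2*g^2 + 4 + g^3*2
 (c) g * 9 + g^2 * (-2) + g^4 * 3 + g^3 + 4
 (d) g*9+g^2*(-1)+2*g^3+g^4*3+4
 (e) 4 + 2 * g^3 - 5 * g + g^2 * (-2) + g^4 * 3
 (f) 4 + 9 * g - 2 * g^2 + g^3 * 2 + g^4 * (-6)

Adding the polynomials and combining like terms:
(-1 - 2*g^2 + g*7) + (g^3*2 + 2*g + g^4*3 + 0 + 5)
= 4 + g^2*(-2) + g^3*2 + g*9 + 3*g^4
a) 4 + g^2*(-2) + g^3*2 + g*9 + 3*g^4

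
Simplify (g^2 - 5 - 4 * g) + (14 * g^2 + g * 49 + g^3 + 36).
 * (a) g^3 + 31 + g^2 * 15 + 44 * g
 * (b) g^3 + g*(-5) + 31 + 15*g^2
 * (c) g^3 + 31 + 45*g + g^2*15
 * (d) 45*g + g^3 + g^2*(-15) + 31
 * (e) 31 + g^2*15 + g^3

Adding the polynomials and combining like terms:
(g^2 - 5 - 4*g) + (14*g^2 + g*49 + g^3 + 36)
= g^3 + 31 + 45*g + g^2*15
c) g^3 + 31 + 45*g + g^2*15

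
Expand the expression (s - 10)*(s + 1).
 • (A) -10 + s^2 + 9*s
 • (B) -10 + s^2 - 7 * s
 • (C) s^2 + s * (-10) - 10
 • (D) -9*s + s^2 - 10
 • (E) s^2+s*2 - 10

Expanding (s - 10)*(s + 1):
= -9*s + s^2 - 10
D) -9*s + s^2 - 10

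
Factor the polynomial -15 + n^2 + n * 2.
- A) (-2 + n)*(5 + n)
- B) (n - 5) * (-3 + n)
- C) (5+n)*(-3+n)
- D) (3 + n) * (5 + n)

We need to factor -15 + n^2 + n * 2.
The factored form is (5+n)*(-3+n).
C) (5+n)*(-3+n)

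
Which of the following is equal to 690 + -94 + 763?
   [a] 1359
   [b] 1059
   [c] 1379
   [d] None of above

First: 690 + -94 = 596
Then: 596 + 763 = 1359
a) 1359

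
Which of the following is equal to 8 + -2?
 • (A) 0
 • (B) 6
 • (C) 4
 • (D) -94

8 + -2 = 6
B) 6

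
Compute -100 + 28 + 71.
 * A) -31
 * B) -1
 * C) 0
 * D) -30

First: -100 + 28 = -72
Then: -72 + 71 = -1
B) -1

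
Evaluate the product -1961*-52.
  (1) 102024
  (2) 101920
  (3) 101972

-1961 * -52 = 101972
3) 101972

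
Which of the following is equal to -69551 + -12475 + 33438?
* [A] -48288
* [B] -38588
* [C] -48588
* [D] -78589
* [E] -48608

First: -69551 + -12475 = -82026
Then: -82026 + 33438 = -48588
C) -48588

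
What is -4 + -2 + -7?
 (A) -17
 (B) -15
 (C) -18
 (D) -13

First: -4 + -2 = -6
Then: -6 + -7 = -13
D) -13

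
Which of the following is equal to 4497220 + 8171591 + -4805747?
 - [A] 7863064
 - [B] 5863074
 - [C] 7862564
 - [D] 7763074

First: 4497220 + 8171591 = 12668811
Then: 12668811 + -4805747 = 7863064
A) 7863064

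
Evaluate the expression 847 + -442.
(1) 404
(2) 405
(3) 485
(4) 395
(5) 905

847 + -442 = 405
2) 405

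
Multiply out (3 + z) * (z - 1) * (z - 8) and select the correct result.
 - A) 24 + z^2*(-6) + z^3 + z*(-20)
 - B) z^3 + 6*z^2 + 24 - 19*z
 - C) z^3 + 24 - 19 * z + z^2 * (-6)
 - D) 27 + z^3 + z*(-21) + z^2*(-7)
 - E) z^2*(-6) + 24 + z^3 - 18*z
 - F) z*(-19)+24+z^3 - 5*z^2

Expanding (3 + z) * (z - 1) * (z - 8):
= z^3 + 24 - 19 * z + z^2 * (-6)
C) z^3 + 24 - 19 * z + z^2 * (-6)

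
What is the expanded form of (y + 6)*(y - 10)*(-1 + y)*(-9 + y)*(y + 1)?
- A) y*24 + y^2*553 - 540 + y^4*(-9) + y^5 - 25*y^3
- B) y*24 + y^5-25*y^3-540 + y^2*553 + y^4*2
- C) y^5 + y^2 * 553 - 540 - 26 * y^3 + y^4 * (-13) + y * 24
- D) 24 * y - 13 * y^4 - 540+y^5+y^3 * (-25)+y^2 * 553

Expanding (y + 6)*(y - 10)*(-1 + y)*(-9 + y)*(y + 1):
= 24 * y - 13 * y^4 - 540+y^5+y^3 * (-25)+y^2 * 553
D) 24 * y - 13 * y^4 - 540+y^5+y^3 * (-25)+y^2 * 553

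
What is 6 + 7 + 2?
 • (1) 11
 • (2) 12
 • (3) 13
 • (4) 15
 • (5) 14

First: 6 + 7 = 13
Then: 13 + 2 = 15
4) 15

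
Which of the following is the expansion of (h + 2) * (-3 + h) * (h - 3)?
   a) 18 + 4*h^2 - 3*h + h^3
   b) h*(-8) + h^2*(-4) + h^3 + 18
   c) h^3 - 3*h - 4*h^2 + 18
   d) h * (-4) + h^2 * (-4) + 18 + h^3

Expanding (h + 2) * (-3 + h) * (h - 3):
= h^3 - 3*h - 4*h^2 + 18
c) h^3 - 3*h - 4*h^2 + 18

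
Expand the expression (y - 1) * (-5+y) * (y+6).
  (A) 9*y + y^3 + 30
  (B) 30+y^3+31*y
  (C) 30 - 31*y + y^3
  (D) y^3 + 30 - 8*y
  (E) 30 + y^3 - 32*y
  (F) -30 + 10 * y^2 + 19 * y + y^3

Expanding (y - 1) * (-5+y) * (y+6):
= 30 - 31*y + y^3
C) 30 - 31*y + y^3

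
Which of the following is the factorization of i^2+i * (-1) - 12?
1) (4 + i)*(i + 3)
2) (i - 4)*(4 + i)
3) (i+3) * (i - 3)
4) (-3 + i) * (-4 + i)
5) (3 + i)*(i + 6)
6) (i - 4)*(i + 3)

We need to factor i^2+i * (-1) - 12.
The factored form is (i - 4)*(i + 3).
6) (i - 4)*(i + 3)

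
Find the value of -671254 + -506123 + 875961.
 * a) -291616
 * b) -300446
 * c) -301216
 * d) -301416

First: -671254 + -506123 = -1177377
Then: -1177377 + 875961 = -301416
d) -301416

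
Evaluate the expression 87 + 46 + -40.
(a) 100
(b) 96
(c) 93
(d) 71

First: 87 + 46 = 133
Then: 133 + -40 = 93
c) 93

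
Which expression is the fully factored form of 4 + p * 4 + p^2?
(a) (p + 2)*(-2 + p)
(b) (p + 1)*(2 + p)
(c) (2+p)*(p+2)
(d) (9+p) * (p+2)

We need to factor 4 + p * 4 + p^2.
The factored form is (2+p)*(p+2).
c) (2+p)*(p+2)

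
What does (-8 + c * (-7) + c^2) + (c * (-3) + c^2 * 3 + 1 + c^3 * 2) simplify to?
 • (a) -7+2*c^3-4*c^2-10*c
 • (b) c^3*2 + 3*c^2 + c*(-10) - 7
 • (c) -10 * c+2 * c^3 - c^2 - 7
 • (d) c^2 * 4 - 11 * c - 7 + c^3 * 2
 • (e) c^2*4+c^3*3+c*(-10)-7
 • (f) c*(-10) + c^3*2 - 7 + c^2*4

Adding the polynomials and combining like terms:
(-8 + c*(-7) + c^2) + (c*(-3) + c^2*3 + 1 + c^3*2)
= c*(-10) + c^3*2 - 7 + c^2*4
f) c*(-10) + c^3*2 - 7 + c^2*4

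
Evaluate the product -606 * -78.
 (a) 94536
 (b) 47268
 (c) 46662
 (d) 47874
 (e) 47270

-606 * -78 = 47268
b) 47268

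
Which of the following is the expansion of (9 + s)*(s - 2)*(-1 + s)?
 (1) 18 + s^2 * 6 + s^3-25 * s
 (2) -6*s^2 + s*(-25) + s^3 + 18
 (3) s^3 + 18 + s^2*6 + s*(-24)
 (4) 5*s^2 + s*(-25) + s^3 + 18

Expanding (9 + s)*(s - 2)*(-1 + s):
= 18 + s^2 * 6 + s^3-25 * s
1) 18 + s^2 * 6 + s^3-25 * s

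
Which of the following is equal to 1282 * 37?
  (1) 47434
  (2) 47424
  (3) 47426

1282 * 37 = 47434
1) 47434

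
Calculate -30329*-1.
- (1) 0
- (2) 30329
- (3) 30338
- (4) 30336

-30329 * -1 = 30329
2) 30329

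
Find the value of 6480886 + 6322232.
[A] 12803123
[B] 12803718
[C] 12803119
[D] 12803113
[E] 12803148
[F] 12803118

6480886 + 6322232 = 12803118
F) 12803118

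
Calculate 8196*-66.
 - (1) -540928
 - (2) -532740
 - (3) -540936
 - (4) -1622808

8196 * -66 = -540936
3) -540936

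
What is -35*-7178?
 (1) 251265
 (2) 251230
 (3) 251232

-35 * -7178 = 251230
2) 251230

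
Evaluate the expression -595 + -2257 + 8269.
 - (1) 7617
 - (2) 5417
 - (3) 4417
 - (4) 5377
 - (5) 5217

First: -595 + -2257 = -2852
Then: -2852 + 8269 = 5417
2) 5417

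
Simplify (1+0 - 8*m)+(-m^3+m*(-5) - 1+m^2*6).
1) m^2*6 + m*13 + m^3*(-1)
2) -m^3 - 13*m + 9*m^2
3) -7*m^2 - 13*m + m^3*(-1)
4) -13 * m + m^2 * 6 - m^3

Adding the polynomials and combining like terms:
(1 + 0 - 8*m) + (-m^3 + m*(-5) - 1 + m^2*6)
= -13 * m + m^2 * 6 - m^3
4) -13 * m + m^2 * 6 - m^3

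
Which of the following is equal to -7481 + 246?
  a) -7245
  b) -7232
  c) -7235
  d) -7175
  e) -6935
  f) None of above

-7481 + 246 = -7235
c) -7235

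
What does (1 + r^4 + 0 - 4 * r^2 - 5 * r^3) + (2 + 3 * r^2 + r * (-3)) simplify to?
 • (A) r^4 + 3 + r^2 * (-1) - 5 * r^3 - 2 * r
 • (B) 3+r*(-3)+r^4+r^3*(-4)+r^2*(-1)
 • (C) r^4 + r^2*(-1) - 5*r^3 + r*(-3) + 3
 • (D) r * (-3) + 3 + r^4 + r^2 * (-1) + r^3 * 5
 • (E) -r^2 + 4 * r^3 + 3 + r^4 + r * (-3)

Adding the polynomials and combining like terms:
(1 + r^4 + 0 - 4*r^2 - 5*r^3) + (2 + 3*r^2 + r*(-3))
= r^4 + r^2*(-1) - 5*r^3 + r*(-3) + 3
C) r^4 + r^2*(-1) - 5*r^3 + r*(-3) + 3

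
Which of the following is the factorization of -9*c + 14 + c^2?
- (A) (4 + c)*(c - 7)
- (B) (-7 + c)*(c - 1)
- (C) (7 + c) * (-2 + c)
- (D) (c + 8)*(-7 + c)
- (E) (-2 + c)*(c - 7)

We need to factor -9*c + 14 + c^2.
The factored form is (-2 + c)*(c - 7).
E) (-2 + c)*(c - 7)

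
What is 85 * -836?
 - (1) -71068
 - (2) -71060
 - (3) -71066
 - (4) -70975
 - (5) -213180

85 * -836 = -71060
2) -71060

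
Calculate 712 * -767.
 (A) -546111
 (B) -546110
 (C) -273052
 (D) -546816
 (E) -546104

712 * -767 = -546104
E) -546104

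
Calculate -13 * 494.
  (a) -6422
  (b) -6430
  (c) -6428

-13 * 494 = -6422
a) -6422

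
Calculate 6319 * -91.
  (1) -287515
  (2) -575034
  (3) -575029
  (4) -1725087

6319 * -91 = -575029
3) -575029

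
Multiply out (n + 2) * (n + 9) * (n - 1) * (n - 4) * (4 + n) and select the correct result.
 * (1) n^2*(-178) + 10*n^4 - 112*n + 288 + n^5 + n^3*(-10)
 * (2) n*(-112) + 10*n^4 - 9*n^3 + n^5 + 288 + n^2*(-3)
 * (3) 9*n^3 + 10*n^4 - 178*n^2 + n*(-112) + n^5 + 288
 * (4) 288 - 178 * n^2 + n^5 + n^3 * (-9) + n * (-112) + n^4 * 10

Expanding (n + 2) * (n + 9) * (n - 1) * (n - 4) * (4 + n):
= 288 - 178 * n^2 + n^5 + n^3 * (-9) + n * (-112) + n^4 * 10
4) 288 - 178 * n^2 + n^5 + n^3 * (-9) + n * (-112) + n^4 * 10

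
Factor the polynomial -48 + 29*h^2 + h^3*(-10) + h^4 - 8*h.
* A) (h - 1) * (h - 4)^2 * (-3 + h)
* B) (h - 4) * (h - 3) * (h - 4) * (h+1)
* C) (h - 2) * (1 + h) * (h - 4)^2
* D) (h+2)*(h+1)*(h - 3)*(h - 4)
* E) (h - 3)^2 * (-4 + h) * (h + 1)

We need to factor -48 + 29*h^2 + h^3*(-10) + h^4 - 8*h.
The factored form is (h - 4) * (h - 3) * (h - 4) * (h+1).
B) (h - 4) * (h - 3) * (h - 4) * (h+1)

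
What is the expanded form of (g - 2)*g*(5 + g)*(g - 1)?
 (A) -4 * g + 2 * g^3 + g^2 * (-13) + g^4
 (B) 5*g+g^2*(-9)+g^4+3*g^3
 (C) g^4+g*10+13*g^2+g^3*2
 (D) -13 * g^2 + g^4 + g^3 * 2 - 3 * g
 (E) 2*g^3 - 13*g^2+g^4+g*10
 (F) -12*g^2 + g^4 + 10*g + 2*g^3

Expanding (g - 2)*g*(5 + g)*(g - 1):
= 2*g^3 - 13*g^2+g^4+g*10
E) 2*g^3 - 13*g^2+g^4+g*10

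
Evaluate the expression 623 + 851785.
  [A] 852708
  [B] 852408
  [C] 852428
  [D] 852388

623 + 851785 = 852408
B) 852408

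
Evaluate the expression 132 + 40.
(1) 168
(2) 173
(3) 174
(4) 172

132 + 40 = 172
4) 172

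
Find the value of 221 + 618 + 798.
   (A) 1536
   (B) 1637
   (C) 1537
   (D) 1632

First: 221 + 618 = 839
Then: 839 + 798 = 1637
B) 1637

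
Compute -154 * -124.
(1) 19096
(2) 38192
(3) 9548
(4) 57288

-154 * -124 = 19096
1) 19096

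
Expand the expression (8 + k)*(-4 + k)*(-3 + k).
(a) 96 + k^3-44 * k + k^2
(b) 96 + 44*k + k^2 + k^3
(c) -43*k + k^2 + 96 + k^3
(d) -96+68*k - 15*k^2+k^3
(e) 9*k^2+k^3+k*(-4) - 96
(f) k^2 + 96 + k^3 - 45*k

Expanding (8 + k)*(-4 + k)*(-3 + k):
= 96 + k^3-44 * k + k^2
a) 96 + k^3-44 * k + k^2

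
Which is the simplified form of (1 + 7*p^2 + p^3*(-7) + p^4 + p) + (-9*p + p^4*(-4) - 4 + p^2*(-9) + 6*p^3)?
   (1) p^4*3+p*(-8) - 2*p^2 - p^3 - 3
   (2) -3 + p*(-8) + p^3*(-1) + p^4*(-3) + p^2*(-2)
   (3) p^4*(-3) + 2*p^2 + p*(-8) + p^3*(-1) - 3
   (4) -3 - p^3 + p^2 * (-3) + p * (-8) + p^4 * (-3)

Adding the polynomials and combining like terms:
(1 + 7*p^2 + p^3*(-7) + p^4 + p) + (-9*p + p^4*(-4) - 4 + p^2*(-9) + 6*p^3)
= -3 + p*(-8) + p^3*(-1) + p^4*(-3) + p^2*(-2)
2) -3 + p*(-8) + p^3*(-1) + p^4*(-3) + p^2*(-2)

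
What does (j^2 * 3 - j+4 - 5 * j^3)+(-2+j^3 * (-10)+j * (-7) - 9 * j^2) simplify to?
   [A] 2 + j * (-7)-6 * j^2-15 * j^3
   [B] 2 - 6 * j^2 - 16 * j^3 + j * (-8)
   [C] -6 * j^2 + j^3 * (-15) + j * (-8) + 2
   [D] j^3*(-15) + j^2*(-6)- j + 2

Adding the polynomials and combining like terms:
(j^2*3 - j + 4 - 5*j^3) + (-2 + j^3*(-10) + j*(-7) - 9*j^2)
= -6 * j^2 + j^3 * (-15) + j * (-8) + 2
C) -6 * j^2 + j^3 * (-15) + j * (-8) + 2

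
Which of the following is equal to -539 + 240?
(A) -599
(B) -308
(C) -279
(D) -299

-539 + 240 = -299
D) -299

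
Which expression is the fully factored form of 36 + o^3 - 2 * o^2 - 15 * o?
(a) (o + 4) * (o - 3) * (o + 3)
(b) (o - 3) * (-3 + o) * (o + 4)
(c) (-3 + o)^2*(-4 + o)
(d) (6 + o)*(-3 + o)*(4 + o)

We need to factor 36 + o^3 - 2 * o^2 - 15 * o.
The factored form is (o - 3) * (-3 + o) * (o + 4).
b) (o - 3) * (-3 + o) * (o + 4)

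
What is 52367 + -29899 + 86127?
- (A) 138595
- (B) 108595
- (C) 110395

First: 52367 + -29899 = 22468
Then: 22468 + 86127 = 108595
B) 108595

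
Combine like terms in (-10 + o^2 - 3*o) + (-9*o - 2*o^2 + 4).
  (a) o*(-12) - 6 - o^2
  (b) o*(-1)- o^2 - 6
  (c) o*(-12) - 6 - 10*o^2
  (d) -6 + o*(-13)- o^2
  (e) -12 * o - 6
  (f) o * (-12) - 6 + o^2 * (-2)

Adding the polynomials and combining like terms:
(-10 + o^2 - 3*o) + (-9*o - 2*o^2 + 4)
= o*(-12) - 6 - o^2
a) o*(-12) - 6 - o^2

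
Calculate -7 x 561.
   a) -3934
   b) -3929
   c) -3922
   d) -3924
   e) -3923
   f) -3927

-7 * 561 = -3927
f) -3927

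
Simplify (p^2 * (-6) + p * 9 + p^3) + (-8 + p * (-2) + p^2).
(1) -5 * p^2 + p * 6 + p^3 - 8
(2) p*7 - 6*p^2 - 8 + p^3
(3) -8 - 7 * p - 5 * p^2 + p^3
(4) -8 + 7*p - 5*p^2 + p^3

Adding the polynomials and combining like terms:
(p^2*(-6) + p*9 + p^3) + (-8 + p*(-2) + p^2)
= -8 + 7*p - 5*p^2 + p^3
4) -8 + 7*p - 5*p^2 + p^3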